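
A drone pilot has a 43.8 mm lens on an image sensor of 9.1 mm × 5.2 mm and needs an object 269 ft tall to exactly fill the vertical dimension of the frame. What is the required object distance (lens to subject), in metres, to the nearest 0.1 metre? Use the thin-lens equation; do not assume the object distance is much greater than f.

690.7 m

W: 269 ft × 304.8 mm/ft = 81991.20 mm.
Magnification m = h/W = dᵢ/dₒ; combined with 1/f = 1/dₒ + 1/dᵢ this gives dₒ = f·(1 + W/h).
dₒ = 43.8 mm × (1 + 81991.2/5.2) = 43.8 × 15768.5380 ≈ 690661.963 mm = 690.662 m.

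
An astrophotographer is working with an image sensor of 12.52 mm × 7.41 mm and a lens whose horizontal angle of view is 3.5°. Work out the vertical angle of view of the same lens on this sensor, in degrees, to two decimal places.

2.07°

From the horizontal AOV: f = 12.52 / (2·tan(1.75°)) = 12.52 / 0.06111 ≈ 204.8915 mm.
Vertical AOV = 2·arctan(7.41 / (2 × 204.8915)) = 2·arctan(0.01808) ≈ 2.0719°.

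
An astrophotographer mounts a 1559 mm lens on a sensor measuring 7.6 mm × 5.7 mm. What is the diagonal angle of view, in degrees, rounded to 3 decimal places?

0.349°

Sensor diagonal = √(7.6² + 5.7²) = √90.2500 ≈ 9.5000 mm.
Angle of view α = 2·arctan(d/2f) with d = 9.5000 mm and f = 1559 mm.
d/2f = 0.00305; arctan(0.00305) ≈ 0.1746°, so α ≈ 0.3491°.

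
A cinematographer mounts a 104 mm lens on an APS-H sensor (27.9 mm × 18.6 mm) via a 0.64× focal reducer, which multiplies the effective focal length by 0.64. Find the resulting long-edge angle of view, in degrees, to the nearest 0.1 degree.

Effective focal length f = 104 × 0.64 = 66.56 mm.
α = 2·arctan(27.9 / (2 × 66.56)) = 2·arctan(0.20959) ≈ 23.6740°.

23.7°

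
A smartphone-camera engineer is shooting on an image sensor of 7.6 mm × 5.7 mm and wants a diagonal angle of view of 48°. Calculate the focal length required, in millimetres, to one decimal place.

Sensor diagonal = √(7.6² + 5.7²) = √90.2500 ≈ 9.5000 mm.
From α = 2·arctan(d/2f) we get f = d / (2·tan(α/2)).
With d = 9.5000 mm and α/2 = 24°, tan(α/2) ≈ 0.44523, so f ≈ 9.5000 / 0.89046 ≈ 10.6687 mm.

10.7 mm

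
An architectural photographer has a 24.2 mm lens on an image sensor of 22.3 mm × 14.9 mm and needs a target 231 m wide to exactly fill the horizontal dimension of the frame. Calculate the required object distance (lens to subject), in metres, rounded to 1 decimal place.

W: 231 m = 231000 mm.
Magnification m = w/W = dᵢ/dₒ; combined with 1/f = 1/dₒ + 1/dᵢ this gives dₒ = f·(1 + W/w).
dₒ = 24.2 mm × (1 + 231000/22.3) = 24.2 × 10359.7444 ≈ 250705.814 mm = 250.706 m.

250.7 m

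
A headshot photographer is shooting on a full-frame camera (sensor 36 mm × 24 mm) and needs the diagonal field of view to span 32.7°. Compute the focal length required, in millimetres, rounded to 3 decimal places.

73.741 mm

Sensor diagonal = √(36² + 24²) = √1872.0000 ≈ 43.2666 mm.
From α = 2·arctan(d/2f) we get f = d / (2·tan(α/2)).
With d = 43.2666 mm and α/2 = 16.35°, tan(α/2) ≈ 0.29337, so f ≈ 43.2666 / 0.58674 ≈ 73.7412 mm.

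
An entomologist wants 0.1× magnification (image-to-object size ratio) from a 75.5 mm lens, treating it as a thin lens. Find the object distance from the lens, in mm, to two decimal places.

With m = dᵢ/dₒ and 1/f = 1/dₒ + 1/dᵢ, substituting dᵢ = m·dₒ gives 1/f = (1 + 1/m)/dₒ, hence dₒ = f·(1 + 1/m).
dₒ = 75.5 × (1 + 1/0.1) = 75.5 × 11.00000 ≈ 830.500 mm.

830.50 mm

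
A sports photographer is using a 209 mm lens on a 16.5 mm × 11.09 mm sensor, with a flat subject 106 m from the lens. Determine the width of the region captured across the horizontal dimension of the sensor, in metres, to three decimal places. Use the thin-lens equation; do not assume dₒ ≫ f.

dₒ: 106 m = 106000 mm.
Similar triangles through the lens centre give W/dₒ = w/dᵢ; with 1/f = 1/dₒ + 1/dᵢ this gives W = w·(dₒ − f)/f.
W = 16.5 mm × (106000 − 209) / 209 = 16.5 × 506.1770 ≈ 8351.921 mm = 8.35192 m.

8.352 m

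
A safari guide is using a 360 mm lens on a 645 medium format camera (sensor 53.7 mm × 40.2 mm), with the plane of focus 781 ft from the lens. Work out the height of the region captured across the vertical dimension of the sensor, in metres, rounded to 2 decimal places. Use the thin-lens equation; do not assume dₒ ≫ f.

dₒ: 781 ft × 304.8 mm/ft = 238048.79 mm.
Similar triangles through the lens centre give W/dₒ = h/dᵢ; with 1/f = 1/dₒ + 1/dᵢ this gives W = h·(dₒ − f)/f.
W = 40.2 mm × (238049 − 360) / 360 = 40.2 × 660.2466 ≈ 26541.915 mm = 26.5419 m.

26.54 m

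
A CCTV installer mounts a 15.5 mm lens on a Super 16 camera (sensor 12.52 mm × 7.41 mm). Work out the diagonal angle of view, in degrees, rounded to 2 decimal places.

Sensor diagonal = √(12.52² + 7.41²) = √211.6585 ≈ 14.5485 mm.
Angle of view α = 2·arctan(d/2f) with d = 14.5485 mm and f = 15.5 mm.
d/2f = 0.46931; arctan(0.46931) ≈ 25.1409°, so α ≈ 50.2819°.

50.28°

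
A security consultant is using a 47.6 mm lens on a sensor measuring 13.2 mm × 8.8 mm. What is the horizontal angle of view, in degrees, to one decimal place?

15.8°

Angle of view α = 2·arctan(w/2f) with w = 13.2 mm and f = 47.6 mm.
w/2f = 0.13866; arctan(0.13866) ≈ 7.8940°, so α ≈ 15.7881°.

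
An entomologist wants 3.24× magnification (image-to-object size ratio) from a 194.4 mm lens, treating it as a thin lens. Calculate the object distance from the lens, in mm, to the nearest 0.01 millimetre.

254.40 mm

With m = dᵢ/dₒ and 1/f = 1/dₒ + 1/dᵢ, substituting dᵢ = m·dₒ gives 1/f = (1 + 1/m)/dₒ, hence dₒ = f·(1 + 1/m).
dₒ = 194.4 × (1 + 1/3.24) = 194.4 × 1.30864 ≈ 254.400 mm.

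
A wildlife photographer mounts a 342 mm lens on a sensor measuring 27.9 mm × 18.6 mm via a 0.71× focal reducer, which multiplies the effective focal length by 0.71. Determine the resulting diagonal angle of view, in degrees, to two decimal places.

7.90°

Effective focal length f = 342 × 0.71 = 242.82 mm.
Sensor diagonal = √(27.9² + 18.6²) = √1124.3700 ≈ 33.5316 mm.
α = 2·arctan(33.532 / (2 × 242.82)) = 2·arctan(0.06905) ≈ 7.8996°.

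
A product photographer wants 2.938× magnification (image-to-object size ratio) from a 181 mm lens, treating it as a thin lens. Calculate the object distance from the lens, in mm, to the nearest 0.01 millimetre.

With m = dᵢ/dₒ and 1/f = 1/dₒ + 1/dᵢ, substituting dᵢ = m·dₒ gives 1/f = (1 + 1/m)/dₒ, hence dₒ = f·(1 + 1/m).
dₒ = 181 × (1 + 1/2.938) = 181 × 1.34037 ≈ 242.607 mm.

242.61 mm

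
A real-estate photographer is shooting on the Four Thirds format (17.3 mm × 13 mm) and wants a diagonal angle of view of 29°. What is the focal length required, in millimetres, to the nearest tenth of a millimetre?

Sensor diagonal = √(17.3² + 13²) = √468.2900 ≈ 21.6400 mm.
From α = 2·arctan(d/2f) we get f = d / (2·tan(α/2)).
With d = 21.6400 mm and α/2 = 14.5°, tan(α/2) ≈ 0.25862, so f ≈ 21.6400 / 0.51724 ≈ 41.8379 mm.

41.8 mm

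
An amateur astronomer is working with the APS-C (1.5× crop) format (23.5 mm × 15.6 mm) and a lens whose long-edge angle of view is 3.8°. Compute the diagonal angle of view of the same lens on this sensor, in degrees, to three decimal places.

From the long-edge AOV: f = 23.5 / (2·tan(1.9°)) = 23.5 / 0.06635 ≈ 354.1993 mm.
Sensor diagonal = √(23.5² + 15.6²) = √795.6100 ≈ 28.2066 mm.
Diagonal AOV = 2·arctan(28.2066 / (2 × 354.1993)) = 2·arctan(0.03982) ≈ 4.5603°.

4.560°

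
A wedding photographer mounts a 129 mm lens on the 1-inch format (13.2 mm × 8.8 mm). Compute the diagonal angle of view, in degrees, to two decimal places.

7.04°

Sensor diagonal = √(13.2² + 8.8²) = √251.6800 ≈ 15.8644 mm.
Angle of view α = 2·arctan(d/2f) with d = 15.8644 mm and f = 129 mm.
d/2f = 0.06149; arctan(0.06149) ≈ 3.5187°, so α ≈ 7.0374°.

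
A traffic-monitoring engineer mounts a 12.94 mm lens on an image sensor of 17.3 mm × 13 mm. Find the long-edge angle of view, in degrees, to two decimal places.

Angle of view α = 2·arctan(w/2f) with w = 17.3 mm and f = 12.94 mm.
w/2f = 0.66847; arctan(0.66847) ≈ 33.7615°, so α ≈ 67.5231°.

67.52°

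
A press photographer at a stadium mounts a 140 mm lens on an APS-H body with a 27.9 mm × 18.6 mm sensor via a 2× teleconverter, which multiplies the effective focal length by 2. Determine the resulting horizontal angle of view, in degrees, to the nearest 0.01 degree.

Effective focal length f = 140 × 2 = 280 mm.
α = 2·arctan(27.9 / (2 × 280)) = 2·arctan(0.04982) ≈ 5.7044°.

5.70°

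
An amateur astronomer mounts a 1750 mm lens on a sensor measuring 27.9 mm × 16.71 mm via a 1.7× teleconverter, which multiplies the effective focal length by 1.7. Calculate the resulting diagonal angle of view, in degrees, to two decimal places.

Effective focal length f = 1750 × 1.7 = 2975 mm.
Sensor diagonal = √(27.9² + 16.71²) = √1057.6341 ≈ 32.5213 mm.
α = 2·arctan(32.521 / (2 × 2975)) = 2·arctan(0.00547) ≈ 0.6263°.

0.63°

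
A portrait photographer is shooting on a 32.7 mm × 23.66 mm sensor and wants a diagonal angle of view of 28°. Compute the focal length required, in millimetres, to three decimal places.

80.941 mm

Sensor diagonal = √(32.7² + 23.66²) = √1629.0856 ≈ 40.3619 mm.
From α = 2·arctan(d/2f) we get f = d / (2·tan(α/2)).
With d = 40.3619 mm and α/2 = 14°, tan(α/2) ≈ 0.24933, so f ≈ 40.3619 / 0.49866 ≈ 80.9414 mm.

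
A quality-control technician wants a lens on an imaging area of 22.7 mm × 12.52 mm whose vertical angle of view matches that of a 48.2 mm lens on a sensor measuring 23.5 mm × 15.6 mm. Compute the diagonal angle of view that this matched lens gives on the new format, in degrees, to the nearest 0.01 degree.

Equal vertical AOV ⇒ f₂ = f₁ · 12.52/15.6 = 48.2 × 0.80256 ≈ 38.6836 mm.
Sensor diagonal = √(22.7² + 12.52²) = √672.0404 ≈ 25.9237 mm.
Diagonal AOV on the new format = 2·arctan(25.9237 / (2 × 38.6836)) = 2·arctan(0.33507) ≈ 37.0493°.

37.05°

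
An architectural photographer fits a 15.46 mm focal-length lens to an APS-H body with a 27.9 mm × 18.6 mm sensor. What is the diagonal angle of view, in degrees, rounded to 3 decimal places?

94.641°

Sensor diagonal = √(27.9² + 18.6²) = √1124.3700 ≈ 33.5316 mm.
Angle of view α = 2·arctan(d/2f) with d = 33.5316 mm and f = 15.46 mm.
d/2f = 1.08446; arctan(1.08446) ≈ 47.3204°, so α ≈ 94.6408°.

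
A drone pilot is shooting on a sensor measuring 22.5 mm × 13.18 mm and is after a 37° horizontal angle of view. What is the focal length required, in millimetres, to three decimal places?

From α = 2·arctan(w/2f) we get f = w / (2·tan(α/2)).
With w = 22.5 mm and α/2 = 18.5°, tan(α/2) ≈ 0.33460, so f ≈ 22.5 / 0.66919 ≈ 33.6227 mm.

33.623 mm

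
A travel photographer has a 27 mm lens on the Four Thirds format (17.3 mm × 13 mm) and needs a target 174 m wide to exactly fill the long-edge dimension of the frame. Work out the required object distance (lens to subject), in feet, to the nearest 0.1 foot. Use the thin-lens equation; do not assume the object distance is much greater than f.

W: 174 m = 174000 mm.
Magnification m = w/W = dᵢ/dₒ; combined with 1/f = 1/dₒ + 1/dᵢ this gives dₒ = f·(1 + W/w).
dₒ = 27 mm × (1 + 174000/17.3) = 27 × 10058.8035 ≈ 271587.694 mm = 271587.694/304.8 ft = 891.036 ft.

891.0 ft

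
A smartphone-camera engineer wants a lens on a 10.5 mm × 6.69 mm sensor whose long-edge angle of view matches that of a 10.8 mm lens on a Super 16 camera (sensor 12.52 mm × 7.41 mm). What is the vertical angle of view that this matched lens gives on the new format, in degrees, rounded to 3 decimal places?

Equal long-edge AOV ⇒ f₂ = f₁ · 10.5/12.52 = 10.8 × 0.83866 ≈ 9.0575 mm.
Vertical AOV on the new format = 2·arctan(6.69 / (2 × 9.0575)) = 2·arctan(0.36931) ≈ 40.5391°.

40.539°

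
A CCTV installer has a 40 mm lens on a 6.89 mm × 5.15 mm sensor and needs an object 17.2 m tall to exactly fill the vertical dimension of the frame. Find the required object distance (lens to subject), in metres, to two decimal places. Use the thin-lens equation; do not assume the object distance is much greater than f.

133.63 m

W: 17.2 m = 17200 mm.
Magnification m = h/W = dᵢ/dₒ; combined with 1/f = 1/dₒ + 1/dᵢ this gives dₒ = f·(1 + W/h).
dₒ = 40 mm × (1 + 17200/5.15) = 40 × 3340.8058 ≈ 133632.233 mm = 133.632 m.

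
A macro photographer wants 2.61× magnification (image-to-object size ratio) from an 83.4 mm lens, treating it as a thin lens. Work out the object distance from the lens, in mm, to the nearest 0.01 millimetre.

115.35 mm

With m = dᵢ/dₒ and 1/f = 1/dₒ + 1/dᵢ, substituting dᵢ = m·dₒ gives 1/f = (1 + 1/m)/dₒ, hence dₒ = f·(1 + 1/m).
dₒ = 83.4 × (1 + 1/2.61) = 83.4 × 1.38314 ≈ 115.354 mm.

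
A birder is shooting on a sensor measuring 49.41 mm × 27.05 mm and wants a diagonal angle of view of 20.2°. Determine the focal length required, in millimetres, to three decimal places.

Sensor diagonal = √(49.41² + 27.05²) = √3173.0506 ≈ 56.3298 mm.
From α = 2·arctan(d/2f) we get f = d / (2·tan(α/2)).
With d = 56.3298 mm and α/2 = 10.1°, tan(α/2) ≈ 0.17813, so f ≈ 56.3298 / 0.35625 ≈ 158.1170 mm.

158.117 mm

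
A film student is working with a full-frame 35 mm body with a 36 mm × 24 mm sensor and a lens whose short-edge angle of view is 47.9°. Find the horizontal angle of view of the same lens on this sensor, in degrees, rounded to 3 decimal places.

67.349°

From the short-edge AOV: f = 24 / (2·tan(23.95°)) = 24 / 0.88837 ≈ 27.0159 mm.
Horizontal AOV = 2·arctan(36 / (2 × 27.0159)) = 2·arctan(0.66628) ≈ 67.3491°.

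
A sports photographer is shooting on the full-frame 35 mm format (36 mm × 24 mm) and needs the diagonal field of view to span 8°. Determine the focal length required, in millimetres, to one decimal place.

Sensor diagonal = √(36² + 24²) = √1872.0000 ≈ 43.2666 mm.
From α = 2·arctan(d/2f) we get f = d / (2·tan(α/2)).
With d = 43.2666 mm and α/2 = 4°, tan(α/2) ≈ 0.06993, so f ≈ 43.2666 / 0.13985 ≈ 309.3707 mm.

309.4 mm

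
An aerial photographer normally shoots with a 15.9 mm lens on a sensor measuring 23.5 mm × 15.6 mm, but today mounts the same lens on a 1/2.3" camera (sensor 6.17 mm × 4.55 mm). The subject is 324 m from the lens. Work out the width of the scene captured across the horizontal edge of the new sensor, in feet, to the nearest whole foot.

412 ft

The focal length stays 15.9 mm; the relevant sensor dimension is now w = 6.17 mm. Object distance dₒ = 324 m = 324000 mm.
Thin-lens field width W = w·(dₒ − f)/f = 6.17 × (324000 − 15.9)/15.9 ≈ 125722.132 mm = 125722.132/304.8 ft = 412.474 ft.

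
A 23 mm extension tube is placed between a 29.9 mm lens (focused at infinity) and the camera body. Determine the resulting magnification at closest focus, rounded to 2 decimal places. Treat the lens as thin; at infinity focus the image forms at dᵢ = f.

The tube moves the image plane from f to f + e, so dᵢ = 29.9 + 23 = 52.9 mm. Focus is achieved when 1/f = 1/dₒ + 1/dᵢ, giving dₒ = 1/(1/f − 1/(f+e)).
Magnification m = dᵢ/dₒ = (f+e)·(1/f − 1/(f+e)) = e/f = 23/29.9 ≈ 0.7692.

0.77×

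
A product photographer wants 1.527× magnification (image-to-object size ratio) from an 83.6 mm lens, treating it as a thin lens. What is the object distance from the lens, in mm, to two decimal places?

138.35 mm

With m = dᵢ/dₒ and 1/f = 1/dₒ + 1/dᵢ, substituting dᵢ = m·dₒ gives 1/f = (1 + 1/m)/dₒ, hence dₒ = f·(1 + 1/m).
dₒ = 83.6 × (1 + 1/1.527) = 83.6 × 1.65488 ≈ 138.348 mm.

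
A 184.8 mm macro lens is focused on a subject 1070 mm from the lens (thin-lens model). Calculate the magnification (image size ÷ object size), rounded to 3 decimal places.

Thin lens: 1/f = 1/dₒ + 1/dᵢ → 1/dᵢ = 1/184.8 − 1/1070 = 0.0044767 mm⁻¹, so dᵢ ≈ 223.3800 mm.
Magnification m = dᵢ/dₒ = 223.3800/1070 ≈ 0.20877.

0.209×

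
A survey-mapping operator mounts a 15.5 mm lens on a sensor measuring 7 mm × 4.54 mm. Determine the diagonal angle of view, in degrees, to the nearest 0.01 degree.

30.13°

Sensor diagonal = √(7² + 4.54²) = √69.6116 ≈ 8.3434 mm.
Angle of view α = 2·arctan(d/2f) with d = 8.3434 mm and f = 15.5 mm.
d/2f = 0.26914; arctan(0.26914) ≈ 15.0637°, so α ≈ 30.1273°.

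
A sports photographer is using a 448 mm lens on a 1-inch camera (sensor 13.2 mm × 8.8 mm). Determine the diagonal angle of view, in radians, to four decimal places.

Sensor diagonal = √(13.2² + 8.8²) = √251.6800 ≈ 15.8644 mm.
Angle of view α = 2·arctan(d/2f) with d = 15.8644 mm and f = 448 mm.
d/2f = 0.01771; arctan(0.01771) ≈ 0.0177 rad, so α ≈ 0.0354 rad.

0.0354 rad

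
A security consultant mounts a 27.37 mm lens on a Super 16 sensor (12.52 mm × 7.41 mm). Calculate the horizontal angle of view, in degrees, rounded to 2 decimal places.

25.77°

Angle of view α = 2·arctan(w/2f) with w = 12.52 mm and f = 27.37 mm.
w/2f = 0.22872; arctan(0.22872) ≈ 12.8830°, so α ≈ 25.7659°.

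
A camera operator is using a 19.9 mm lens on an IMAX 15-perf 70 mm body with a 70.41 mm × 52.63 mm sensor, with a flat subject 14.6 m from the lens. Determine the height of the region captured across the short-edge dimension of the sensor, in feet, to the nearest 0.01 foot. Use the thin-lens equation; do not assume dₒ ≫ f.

dₒ: 14.6 m = 14600 mm.
Similar triangles through the lens centre give W/dₒ = h/dᵢ; with 1/f = 1/dₒ + 1/dᵢ this gives W = h·(dₒ − f)/f.
W = 52.63 mm × (14600 − 19.9) / 19.9 = 52.63 × 732.6683 ≈ 38560.335 mm = 38560.335/304.8 ft = 126.51 ft.

126.51 ft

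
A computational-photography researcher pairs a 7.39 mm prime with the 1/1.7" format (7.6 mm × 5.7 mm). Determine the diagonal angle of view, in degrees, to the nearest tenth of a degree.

Sensor diagonal = √(7.6² + 5.7²) = √90.2500 ≈ 9.5000 mm.
Angle of view α = 2·arctan(d/2f) with d = 9.5000 mm and f = 7.39 mm.
d/2f = 0.64276; arctan(0.64276) ≈ 32.7313°, so α ≈ 65.4626°.

65.5°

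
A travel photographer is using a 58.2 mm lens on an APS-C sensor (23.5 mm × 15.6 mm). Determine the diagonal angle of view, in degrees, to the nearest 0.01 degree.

27.24°

Sensor diagonal = √(23.5² + 15.6²) = √795.6100 ≈ 28.2066 mm.
Angle of view α = 2·arctan(d/2f) with d = 28.2066 mm and f = 58.2 mm.
d/2f = 0.24232; arctan(0.24232) ≈ 13.6216°, so α ≈ 27.2432°.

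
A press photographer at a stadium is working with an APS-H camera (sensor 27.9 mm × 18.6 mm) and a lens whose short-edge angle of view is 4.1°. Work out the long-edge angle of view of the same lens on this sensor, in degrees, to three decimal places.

From the short-edge AOV: f = 18.6 / (2·tan(2.05°)) = 18.6 / 0.07159 ≈ 259.8163 mm.
Long-edge AOV = 2·arctan(27.9 / (2 × 259.8163)) = 2·arctan(0.05369) ≈ 6.1467°.

6.147°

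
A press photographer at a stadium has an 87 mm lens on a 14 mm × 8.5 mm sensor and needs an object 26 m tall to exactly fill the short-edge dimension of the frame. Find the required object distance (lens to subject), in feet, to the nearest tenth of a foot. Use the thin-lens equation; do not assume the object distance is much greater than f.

873.4 ft

W: 26 m = 26000 mm.
Magnification m = h/W = dᵢ/dₒ; combined with 1/f = 1/dₒ + 1/dᵢ this gives dₒ = f·(1 + W/h).
dₒ = 87 mm × (1 + 26000/8.5) = 87 × 3059.8235 ≈ 266204.647 mm = 266204.647/304.8 ft = 873.375 ft.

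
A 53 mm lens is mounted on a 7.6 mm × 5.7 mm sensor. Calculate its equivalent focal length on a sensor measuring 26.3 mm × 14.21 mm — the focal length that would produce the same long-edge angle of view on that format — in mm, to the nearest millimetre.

Equal angle of view means equal width/f ratio, so f₂ = f₁ · (width₂/width₁) = 53 × 26.3/7.6.
f₂ = 53 × 3.46053 ≈ 183.408 mm.

183 mm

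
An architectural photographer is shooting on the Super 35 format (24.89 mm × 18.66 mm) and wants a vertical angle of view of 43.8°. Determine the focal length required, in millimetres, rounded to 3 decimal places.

From α = 2·arctan(h/2f) we get f = h / (2·tan(α/2)).
With h = 18.66 mm and α/2 = 21.9°, tan(α/2) ≈ 0.40200, so f ≈ 18.66 / 0.80399 ≈ 23.2091 mm.

23.209 mm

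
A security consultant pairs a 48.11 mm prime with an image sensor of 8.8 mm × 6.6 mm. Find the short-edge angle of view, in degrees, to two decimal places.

Angle of view α = 2·arctan(h/2f) with h = 6.6 mm and f = 48.11 mm.
h/2f = 0.06859; arctan(0.06859) ≈ 3.9239°, so α ≈ 7.8479°.

7.85°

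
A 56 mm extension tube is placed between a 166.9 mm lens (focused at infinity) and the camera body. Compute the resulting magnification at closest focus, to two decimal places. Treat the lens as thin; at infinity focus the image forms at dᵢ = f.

The tube moves the image plane from f to f + e, so dᵢ = 166.9 + 56 = 222.9 mm. Focus is achieved when 1/f = 1/dₒ + 1/dᵢ, giving dₒ = 1/(1/f − 1/(f+e)).
Magnification m = dᵢ/dₒ = (f+e)·(1/f − 1/(f+e)) = e/f = 56/166.9 ≈ 0.3355.

0.34×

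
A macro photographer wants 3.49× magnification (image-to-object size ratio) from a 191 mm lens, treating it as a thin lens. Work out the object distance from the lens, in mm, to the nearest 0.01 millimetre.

With m = dᵢ/dₒ and 1/f = 1/dₒ + 1/dᵢ, substituting dᵢ = m·dₒ gives 1/f = (1 + 1/m)/dₒ, hence dₒ = f·(1 + 1/m).
dₒ = 191 × (1 + 1/3.49) = 191 × 1.28653 ≈ 245.728 mm.

245.73 mm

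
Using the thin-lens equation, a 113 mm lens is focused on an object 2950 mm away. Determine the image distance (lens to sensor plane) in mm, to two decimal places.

1/dᵢ = 1/f − 1/dₒ = 1/113 − 1/2950 = 0.0085106 mm⁻¹.
dᵢ = 1/0.0085106 ≈ 117.5009 mm.

117.50 mm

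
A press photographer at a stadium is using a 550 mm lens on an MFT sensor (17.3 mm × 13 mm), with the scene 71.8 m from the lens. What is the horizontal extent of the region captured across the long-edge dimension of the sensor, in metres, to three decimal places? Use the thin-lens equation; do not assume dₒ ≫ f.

2.241 m

dₒ: 71.8 m = 71800 mm.
Similar triangles through the lens centre give W/dₒ = w/dᵢ; with 1/f = 1/dₒ + 1/dᵢ this gives W = w·(dₒ − f)/f.
W = 17.3 mm × (71800 − 550) / 550 = 17.3 × 129.5455 ≈ 2241.136 mm = 2.24114 m.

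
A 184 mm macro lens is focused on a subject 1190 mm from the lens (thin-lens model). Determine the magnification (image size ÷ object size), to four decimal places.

Thin lens: 1/f = 1/dₒ + 1/dᵢ → 1/dᵢ = 1/184 − 1/1190 = 0.0045944 mm⁻¹, so dᵢ ≈ 217.6541 mm.
Magnification m = dᵢ/dₒ = 217.6541/1190 ≈ 0.18290.

0.1829×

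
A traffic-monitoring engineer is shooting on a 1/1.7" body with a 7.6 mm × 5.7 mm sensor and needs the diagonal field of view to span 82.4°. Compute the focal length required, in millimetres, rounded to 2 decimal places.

5.43 mm

Sensor diagonal = √(7.6² + 5.7²) = √90.2500 ≈ 9.5000 mm.
From α = 2·arctan(d/2f) we get f = d / (2·tan(α/2)).
With d = 9.5000 mm and α/2 = 41.2°, tan(α/2) ≈ 0.87543, so f ≈ 9.5000 / 1.75087 ≈ 5.4259 mm.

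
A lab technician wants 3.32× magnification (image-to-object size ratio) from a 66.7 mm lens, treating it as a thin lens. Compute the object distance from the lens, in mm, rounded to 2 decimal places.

86.79 mm

With m = dᵢ/dₒ and 1/f = 1/dₒ + 1/dᵢ, substituting dᵢ = m·dₒ gives 1/f = (1 + 1/m)/dₒ, hence dₒ = f·(1 + 1/m).
dₒ = 66.7 × (1 + 1/3.32) = 66.7 × 1.30120 ≈ 86.790 mm.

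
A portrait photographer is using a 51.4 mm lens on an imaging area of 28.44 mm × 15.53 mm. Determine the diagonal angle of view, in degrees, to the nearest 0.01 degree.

34.99°

Sensor diagonal = √(28.44² + 15.53²) = √1050.0145 ≈ 32.4039 mm.
Angle of view α = 2·arctan(d/2f) with d = 32.4039 mm and f = 51.4 mm.
d/2f = 0.31521; arctan(0.31521) ≈ 17.4955°, so α ≈ 34.9911°.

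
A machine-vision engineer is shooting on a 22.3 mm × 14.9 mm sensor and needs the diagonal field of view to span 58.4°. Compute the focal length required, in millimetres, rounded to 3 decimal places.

Sensor diagonal = √(22.3² + 14.9²) = √719.3000 ≈ 26.8198 mm.
From α = 2·arctan(d/2f) we get f = d / (2·tan(α/2)).
With d = 26.8198 mm and α/2 = 29.2°, tan(α/2) ≈ 0.55888, so f ≈ 26.8198 / 1.11776 ≈ 23.9942 mm.

23.994 mm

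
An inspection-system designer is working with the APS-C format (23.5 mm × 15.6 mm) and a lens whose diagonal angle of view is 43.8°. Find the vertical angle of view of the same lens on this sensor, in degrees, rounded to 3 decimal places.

25.069°

Sensor diagonal = √(23.5² + 15.6²) = √795.6100 ≈ 28.2066 mm.
From the diagonal AOV: f = 28.2066 / (2·tan(21.9°)) = 28.2066 / 0.80399 ≈ 35.0830 mm.
Vertical AOV = 2·arctan(15.6 / (2 × 35.0830)) = 2·arctan(0.22233) ≈ 25.0694°.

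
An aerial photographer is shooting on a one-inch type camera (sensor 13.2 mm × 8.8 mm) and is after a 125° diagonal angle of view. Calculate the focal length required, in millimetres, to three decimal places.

Sensor diagonal = √(13.2² + 8.8²) = √251.6800 ≈ 15.8644 mm.
From α = 2·arctan(d/2f) we get f = d / (2·tan(α/2)).
With d = 15.8644 mm and α/2 = 62.5°, tan(α/2) ≈ 1.92098, so f ≈ 15.8644 / 3.84196 ≈ 4.1292 mm.

4.129 mm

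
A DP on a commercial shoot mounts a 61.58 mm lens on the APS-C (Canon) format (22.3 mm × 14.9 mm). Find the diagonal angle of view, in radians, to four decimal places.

0.4288 rad

Sensor diagonal = √(22.3² + 14.9²) = √719.3000 ≈ 26.8198 mm.
Angle of view α = 2·arctan(d/2f) with d = 26.8198 mm and f = 61.58 mm.
d/2f = 0.21776; arctan(0.21776) ≈ 0.2144 rad, so α ≈ 0.4288 rad.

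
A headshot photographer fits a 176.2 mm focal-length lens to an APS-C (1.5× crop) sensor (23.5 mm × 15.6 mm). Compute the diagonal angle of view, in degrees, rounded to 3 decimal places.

9.153°

Sensor diagonal = √(23.5² + 15.6²) = √795.6100 ≈ 28.2066 mm.
Angle of view α = 2·arctan(d/2f) with d = 28.2066 mm and f = 176.2 mm.
d/2f = 0.08004; arctan(0.08004) ≈ 4.5763°, so α ≈ 9.1525°.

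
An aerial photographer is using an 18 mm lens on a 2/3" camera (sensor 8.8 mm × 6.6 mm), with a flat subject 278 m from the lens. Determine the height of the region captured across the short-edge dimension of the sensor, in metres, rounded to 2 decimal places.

101.93 m

dₒ: 278 m = 278000 mm.
Similar triangles through the lens centre give W/dₒ = h/dᵢ; with 1/f = 1/dₒ + 1/dᵢ this gives W = h·(dₒ − f)/f.
W = 6.6 mm × (278000 − 18) / 18 = 6.6 × 15443.4444 ≈ 101926.733 mm = 101.927 m.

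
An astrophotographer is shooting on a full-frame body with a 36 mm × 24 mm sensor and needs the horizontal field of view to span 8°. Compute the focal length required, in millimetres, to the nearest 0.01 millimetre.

257.41 mm

From α = 2·arctan(w/2f) we get f = w / (2·tan(α/2)).
With w = 36 mm and α/2 = 4°, tan(α/2) ≈ 0.06993, so f ≈ 36 / 0.13985 ≈ 257.4120 mm.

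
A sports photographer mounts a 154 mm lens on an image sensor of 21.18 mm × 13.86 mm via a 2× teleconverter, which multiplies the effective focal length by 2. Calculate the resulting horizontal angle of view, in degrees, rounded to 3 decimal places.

3.938°

Effective focal length f = 154 × 2 = 308 mm.
α = 2·arctan(21.18 / (2 × 308)) = 2·arctan(0.03438) ≈ 3.9385°.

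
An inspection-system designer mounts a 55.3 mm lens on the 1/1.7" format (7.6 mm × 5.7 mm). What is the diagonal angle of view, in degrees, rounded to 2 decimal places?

Sensor diagonal = √(7.6² + 5.7²) = √90.2500 ≈ 9.5000 mm.
Angle of view α = 2·arctan(d/2f) with d = 9.5000 mm and f = 55.3 mm.
d/2f = 0.08590; arctan(0.08590) ≈ 4.9094°, so α ≈ 9.8188°.

9.82°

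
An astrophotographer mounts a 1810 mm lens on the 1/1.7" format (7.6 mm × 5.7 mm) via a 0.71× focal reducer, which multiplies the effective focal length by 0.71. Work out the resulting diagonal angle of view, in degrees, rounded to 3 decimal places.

0.424°

Effective focal length f = 1810 × 0.71 = 1285.1 mm.
Sensor diagonal = √(7.6² + 5.7²) = √90.2500 ≈ 9.5000 mm.
α = 2·arctan(9.500 / (2 × 1285.1)) = 2·arctan(0.00370) ≈ 0.4236°.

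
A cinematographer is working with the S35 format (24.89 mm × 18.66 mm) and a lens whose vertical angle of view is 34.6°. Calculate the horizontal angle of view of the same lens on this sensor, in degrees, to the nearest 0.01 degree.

From the vertical AOV: f = 18.66 / (2·tan(17.3°)) = 18.66 / 0.62293 ≈ 29.9552 mm.
Horizontal AOV = 2·arctan(24.89 / (2 × 29.9552)) = 2·arctan(0.41545) ≈ 45.1213°.

45.12°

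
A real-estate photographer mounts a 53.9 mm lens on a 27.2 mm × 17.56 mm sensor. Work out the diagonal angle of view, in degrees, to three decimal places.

33.433°

Sensor diagonal = √(27.2² + 17.56²) = √1048.1936 ≈ 32.3758 mm.
Angle of view α = 2·arctan(d/2f) with d = 32.3758 mm and f = 53.9 mm.
d/2f = 0.30033; arctan(0.30033) ≈ 16.7167°, so α ≈ 33.4334°.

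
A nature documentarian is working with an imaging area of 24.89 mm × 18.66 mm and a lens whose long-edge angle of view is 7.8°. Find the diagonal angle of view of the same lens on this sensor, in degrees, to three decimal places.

From the long-edge AOV: f = 24.89 / (2·tan(3.9°)) = 24.89 / 0.13635 ≈ 182.5498 mm.
Sensor diagonal = √(24.89² + 18.66²) = √967.7077 ≈ 31.1080 mm.
Diagonal AOV = 2·arctan(31.1080 / (2 × 182.5498)) = 2·arctan(0.08520) ≈ 9.7401°.

9.740°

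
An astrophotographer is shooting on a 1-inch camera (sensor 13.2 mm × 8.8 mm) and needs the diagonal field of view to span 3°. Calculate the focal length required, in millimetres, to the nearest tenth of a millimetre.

302.9 mm

Sensor diagonal = √(13.2² + 8.8²) = √251.6800 ≈ 15.8644 mm.
From α = 2·arctan(d/2f) we get f = d / (2·tan(α/2)).
With d = 15.8644 mm and α/2 = 1.5°, tan(α/2) ≈ 0.02619, so f ≈ 15.8644 / 0.05237 ≈ 302.9190 mm.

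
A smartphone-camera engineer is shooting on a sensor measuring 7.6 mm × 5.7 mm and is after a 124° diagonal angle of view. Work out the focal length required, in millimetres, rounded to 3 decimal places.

Sensor diagonal = √(7.6² + 5.7²) = √90.2500 ≈ 9.5000 mm.
From α = 2·arctan(d/2f) we get f = d / (2·tan(α/2)).
With d = 9.5000 mm and α/2 = 62°, tan(α/2) ≈ 1.88073, so f ≈ 9.5000 / 3.76145 ≈ 2.5256 mm.

2.526 mm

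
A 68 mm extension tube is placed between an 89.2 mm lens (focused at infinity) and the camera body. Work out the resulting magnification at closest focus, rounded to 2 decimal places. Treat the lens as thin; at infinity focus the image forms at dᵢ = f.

0.76×

The tube moves the image plane from f to f + e, so dᵢ = 89.2 + 68 = 157.2 mm. Focus is achieved when 1/f = 1/dₒ + 1/dᵢ, giving dₒ = 1/(1/f − 1/(f+e)).
Magnification m = dᵢ/dₒ = (f+e)·(1/f − 1/(f+e)) = e/f = 68/89.2 ≈ 0.7623.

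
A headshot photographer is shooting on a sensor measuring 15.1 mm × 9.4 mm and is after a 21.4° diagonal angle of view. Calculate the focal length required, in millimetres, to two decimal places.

Sensor diagonal = √(15.1² + 9.4²) = √316.3700 ≈ 17.7868 mm.
From α = 2·arctan(d/2f) we get f = d / (2·tan(α/2)).
With d = 17.7868 mm and α/2 = 10.7°, tan(α/2) ≈ 0.18895, so f ≈ 17.7868 / 0.37790 ≈ 47.0670 mm.

47.07 mm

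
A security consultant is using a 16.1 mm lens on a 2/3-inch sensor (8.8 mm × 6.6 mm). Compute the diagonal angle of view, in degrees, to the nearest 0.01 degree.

Sensor diagonal = √(8.8² + 6.6²) = √121.0000 ≈ 11.0000 mm.
Angle of view α = 2·arctan(d/2f) with d = 11.0000 mm and f = 16.1 mm.
d/2f = 0.34161; arctan(0.34161) ≈ 18.8609°, so α ≈ 37.7219°.

37.72°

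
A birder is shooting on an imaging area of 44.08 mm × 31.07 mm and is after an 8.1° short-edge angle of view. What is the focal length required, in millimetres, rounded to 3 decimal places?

From α = 2·arctan(h/2f) we get f = h / (2·tan(α/2)).
With h = 31.07 mm and α/2 = 4.05°, tan(α/2) ≈ 0.07080, so f ≈ 31.07 / 0.14161 ≈ 219.4091 mm.

219.409 mm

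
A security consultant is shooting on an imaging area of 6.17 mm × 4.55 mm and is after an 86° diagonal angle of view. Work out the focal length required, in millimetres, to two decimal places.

Sensor diagonal = √(6.17² + 4.55²) = √58.7714 ≈ 7.6663 mm.
From α = 2·arctan(d/2f) we get f = d / (2·tan(α/2)).
With d = 7.6663 mm and α/2 = 43°, tan(α/2) ≈ 0.93252, so f ≈ 7.6663 / 1.86503 ≈ 4.1105 mm.

4.11 mm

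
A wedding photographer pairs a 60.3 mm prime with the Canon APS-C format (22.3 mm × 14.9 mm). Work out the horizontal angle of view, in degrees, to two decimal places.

Angle of view α = 2·arctan(w/2f) with w = 22.3 mm and f = 60.3 mm.
w/2f = 0.18491; arctan(0.18491) ≈ 10.4762°, so α ≈ 20.9523°.

20.95°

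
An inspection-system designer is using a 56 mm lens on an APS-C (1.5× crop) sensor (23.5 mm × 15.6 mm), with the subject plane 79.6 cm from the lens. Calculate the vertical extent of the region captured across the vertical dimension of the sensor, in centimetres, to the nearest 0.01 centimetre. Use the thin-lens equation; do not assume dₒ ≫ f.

20.61 cm

dₒ: 79.6 cm = 796 mm.
Similar triangles through the lens centre give W/dₒ = h/dᵢ; with 1/f = 1/dₒ + 1/dᵢ this gives W = h·(dₒ − f)/f.
W = 15.6 mm × (796 − 56) / 56 = 15.6 × 13.2143 ≈ 206.143 mm = 20.6143 cm.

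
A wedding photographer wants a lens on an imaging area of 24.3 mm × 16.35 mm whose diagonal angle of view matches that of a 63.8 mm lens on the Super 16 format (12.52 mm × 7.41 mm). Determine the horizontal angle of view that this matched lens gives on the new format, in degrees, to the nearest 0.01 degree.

10.81°

Sensor diagonal = √(12.52² + 7.41²) = √211.6585 ≈ 14.5485 mm.
Sensor diagonal = √(24.3² + 16.35²) = √857.8125 ≈ 29.2884 mm.
Equal diagonal AOV ⇒ f₂ = f₁ · 29.2884/14.5485 = 63.8 × 2.01316 ≈ 128.4396 mm.
Horizontal AOV on the new format = 2·arctan(24.3 / (2 × 128.4396)) = 2·arctan(0.09460) ≈ 10.8079°.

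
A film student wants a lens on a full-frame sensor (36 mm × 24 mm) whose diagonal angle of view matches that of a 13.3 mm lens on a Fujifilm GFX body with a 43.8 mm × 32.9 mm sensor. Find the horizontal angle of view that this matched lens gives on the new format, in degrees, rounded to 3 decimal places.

119.465°

Sensor diagonal = √(43.8² + 32.9²) = √3000.8500 ≈ 54.7800 mm.
Sensor diagonal = √(36² + 24²) = √1872.0000 ≈ 43.2666 mm.
Equal diagonal AOV ⇒ f₂ = f₁ · 43.2666/54.7800 = 13.3 × 0.78982 ≈ 10.5047 mm.
Horizontal AOV on the new format = 2·arctan(36 / (2 × 10.5047)) = 2·arctan(1.71352) ≈ 119.4649°.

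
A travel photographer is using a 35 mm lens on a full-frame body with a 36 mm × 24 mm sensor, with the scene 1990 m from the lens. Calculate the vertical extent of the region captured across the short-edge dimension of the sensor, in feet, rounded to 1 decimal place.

4476.9 ft

dₒ: 1990 m = 1.99e+06 mm.
Similar triangles through the lens centre give W/dₒ = h/dᵢ; with 1/f = 1/dₒ + 1/dᵢ this gives W = h·(dₒ − f)/f.
W = 24 mm × (1.99e+06 − 35) / 35 = 24 × 56856.1429 ≈ 1364547.429 mm = 1364547.429/304.8 ft = 4476.86 ft.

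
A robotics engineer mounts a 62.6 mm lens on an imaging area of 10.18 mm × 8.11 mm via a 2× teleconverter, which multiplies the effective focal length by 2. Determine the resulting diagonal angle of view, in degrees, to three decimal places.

5.951°

Effective focal length f = 62.6 × 2 = 125.2 mm.
Sensor diagonal = √(10.18² + 8.11²) = √169.4045 ≈ 13.0155 mm.
α = 2·arctan(13.016 / (2 × 125.2)) = 2·arctan(0.05198) ≈ 5.9510°.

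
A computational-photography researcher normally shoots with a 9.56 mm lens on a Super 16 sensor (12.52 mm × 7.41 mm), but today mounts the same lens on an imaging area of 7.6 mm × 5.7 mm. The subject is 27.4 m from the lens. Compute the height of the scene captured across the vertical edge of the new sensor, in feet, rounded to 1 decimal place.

The focal length stays 9.56 mm; the relevant sensor dimension is now h = 5.7 mm. Object distance dₒ = 27.4 m = 27400 mm.
Thin-lens field height W = h·(dₒ − f)/f = 5.7 × (27400 − 9.56)/9.56 ≈ 16331.120 mm = 16331.120/304.8 ft = 53.5798 ft.

53.6 ft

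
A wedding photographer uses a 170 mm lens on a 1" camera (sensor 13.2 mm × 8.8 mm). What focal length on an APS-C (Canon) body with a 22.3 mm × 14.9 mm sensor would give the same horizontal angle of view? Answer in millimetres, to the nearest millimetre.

Equal angle of view means equal width/f ratio, so f₂ = f₁ · (width₂/width₁) = 170 × 22.3/13.2.
f₂ = 170 × 1.68939 ≈ 287.197 mm.

287 mm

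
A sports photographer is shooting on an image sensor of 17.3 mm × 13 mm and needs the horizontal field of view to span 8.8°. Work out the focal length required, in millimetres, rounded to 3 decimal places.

112.417 mm

From α = 2·arctan(w/2f) we get f = w / (2·tan(α/2)).
With w = 17.3 mm and α/2 = 4.4°, tan(α/2) ≈ 0.07695, so f ≈ 17.3 / 0.15389 ≈ 112.4168 mm.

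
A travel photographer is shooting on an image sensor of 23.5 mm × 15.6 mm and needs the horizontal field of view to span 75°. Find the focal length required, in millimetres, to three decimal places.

15.313 mm

From α = 2·arctan(w/2f) we get f = w / (2·tan(α/2)).
With w = 23.5 mm and α/2 = 37.5°, tan(α/2) ≈ 0.76733, so f ≈ 23.5 / 1.53465 ≈ 15.3129 mm.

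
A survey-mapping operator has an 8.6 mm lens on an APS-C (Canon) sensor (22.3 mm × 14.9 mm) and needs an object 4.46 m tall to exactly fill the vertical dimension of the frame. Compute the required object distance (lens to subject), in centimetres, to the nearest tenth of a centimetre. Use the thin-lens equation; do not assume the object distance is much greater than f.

W: 4.46 m = 4460 mm.
Magnification m = h/W = dᵢ/dₒ; combined with 1/f = 1/dₒ + 1/dᵢ this gives dₒ = f·(1 + W/h).
dₒ = 8.6 mm × (1 + 4460/14.9) = 8.6 × 300.3289 ≈ 2582.828 mm = 258.283 cm.

258.3 cm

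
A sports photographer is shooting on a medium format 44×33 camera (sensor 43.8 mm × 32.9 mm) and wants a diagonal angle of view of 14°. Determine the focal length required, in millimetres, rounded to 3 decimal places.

223.074 mm

Sensor diagonal = √(43.8² + 32.9²) = √3000.8500 ≈ 54.7800 mm.
From α = 2·arctan(d/2f) we get f = d / (2·tan(α/2)).
With d = 54.7800 mm and α/2 = 7°, tan(α/2) ≈ 0.12278, so f ≈ 54.7800 / 0.24557 ≈ 223.0737 mm.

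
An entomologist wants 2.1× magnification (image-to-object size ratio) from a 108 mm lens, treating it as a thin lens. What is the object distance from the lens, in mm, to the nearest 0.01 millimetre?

With m = dᵢ/dₒ and 1/f = 1/dₒ + 1/dᵢ, substituting dᵢ = m·dₒ gives 1/f = (1 + 1/m)/dₒ, hence dₒ = f·(1 + 1/m).
dₒ = 108 × (1 + 1/2.1) = 108 × 1.47619 ≈ 159.429 mm.

159.43 mm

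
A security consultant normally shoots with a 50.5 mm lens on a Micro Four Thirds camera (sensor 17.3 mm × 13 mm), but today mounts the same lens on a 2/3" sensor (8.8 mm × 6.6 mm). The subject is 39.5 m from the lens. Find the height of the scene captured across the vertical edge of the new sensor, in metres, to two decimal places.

5.16 m

The focal length stays 50.5 mm; the relevant sensor dimension is now h = 6.6 mm. Object distance dₒ = 39.5 m = 39500 mm.
Thin-lens field height W = h·(dₒ − f)/f = 6.6 × (39500 − 50.5)/50.5 ≈ 5155.776 mm = 5.15578 m.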